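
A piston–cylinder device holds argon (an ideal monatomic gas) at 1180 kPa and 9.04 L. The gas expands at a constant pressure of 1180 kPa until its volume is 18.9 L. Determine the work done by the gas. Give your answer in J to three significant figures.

Isobaric: W = P ΔV.
W = (1180 kPa)(18.9 − 9.04 L) = (1180)(9.86) = 11635 J.

W ≈ 11600 J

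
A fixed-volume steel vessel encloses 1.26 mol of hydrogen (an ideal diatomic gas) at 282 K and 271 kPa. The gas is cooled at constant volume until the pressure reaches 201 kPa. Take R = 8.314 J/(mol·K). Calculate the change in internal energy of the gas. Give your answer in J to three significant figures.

ΔU ≈ -1910 J

Constant volume ⇒ W = 0, so Q = ΔU = nCᵥΔT with Cᵥ = 5R/2 = 20.79 J/(mol·K).
At constant V, T₂/T₁ = P₂/P₁ ⇒ ΔT = T₁(P₂/P₁ − 1) = 282·(201/271 − 1) = -72.84 K.
ΔU = (1.26)(20.79)(-72.84) = -1908 J.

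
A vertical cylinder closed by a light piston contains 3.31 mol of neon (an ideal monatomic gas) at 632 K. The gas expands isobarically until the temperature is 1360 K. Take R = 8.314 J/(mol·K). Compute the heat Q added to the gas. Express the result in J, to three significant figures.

Q ≈ 50100 J

Isobaric: W = nRΔT = (3.31)(8.314)(728) = 20034 J.
ΔU = nCᵥΔT with Cᵥ = 3R/2: ΔU = (3.31)(12.47)(728) = 30051 J.
Q = ΔU + W = 30051 + 20034 = 50085 J.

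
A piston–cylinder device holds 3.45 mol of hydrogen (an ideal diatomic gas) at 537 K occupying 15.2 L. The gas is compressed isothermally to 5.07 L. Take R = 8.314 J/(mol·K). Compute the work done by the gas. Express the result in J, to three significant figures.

W ≈ -16900 J

Isothermal: W = nRT ln(V₂/V₁).
W = (3.45)(8.314)(537) × ln(5.07/15.2)
  = 15403 × -1.098
W_by_gas = -16912 J.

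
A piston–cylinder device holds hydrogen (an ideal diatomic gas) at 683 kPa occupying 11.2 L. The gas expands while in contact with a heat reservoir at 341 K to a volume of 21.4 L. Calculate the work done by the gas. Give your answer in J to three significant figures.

W ≈ 4950 J

Isothermal: W = nRT ln(V₂/V₁) = P₁V₁ ln(V₂/V₁).
P₁V₁ = (683 kPa)(11.2 L) = 7650 J.
W = 7650 × ln(21.4/11.2) = 7650 × 0.6475
W_by_gas = 4953 J.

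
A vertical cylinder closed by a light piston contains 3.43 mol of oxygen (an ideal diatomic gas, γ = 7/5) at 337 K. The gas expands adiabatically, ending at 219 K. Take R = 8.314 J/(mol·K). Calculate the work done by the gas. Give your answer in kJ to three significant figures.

Adiabatic ⇒ Q = 0, so W_by = −ΔU = nCᵥ(T₁ − T₂).
Cᵥ = 5R/2 = 20.79 J/(mol·K).
W = (3.43)(20.79)(337 − 219) = 8413 J.

W ≈ 8.41 kJ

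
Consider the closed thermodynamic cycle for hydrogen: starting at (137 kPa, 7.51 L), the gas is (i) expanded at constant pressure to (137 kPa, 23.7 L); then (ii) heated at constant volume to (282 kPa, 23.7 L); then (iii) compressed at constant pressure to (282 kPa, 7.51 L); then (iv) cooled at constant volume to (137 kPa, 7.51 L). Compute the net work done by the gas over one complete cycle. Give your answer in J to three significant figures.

W_net ≈ -2350 J

Constant-volume legs do no work.
W(i) = (137)(23.7 − 7.51) = 2218 J; W(iii) = (282)(7.51 − 23.7) = -4566 J.
W_net = 2218 − 4566 = -2348 J (the counter-clockwise enclosed area).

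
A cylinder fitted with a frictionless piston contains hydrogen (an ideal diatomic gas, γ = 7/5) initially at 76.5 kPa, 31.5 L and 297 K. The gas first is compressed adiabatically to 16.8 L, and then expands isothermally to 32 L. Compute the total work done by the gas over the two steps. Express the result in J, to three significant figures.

Step 1 (adiabatic): W = (P₁V₁ − P₂V₂)/(γ−1) = (2410 − 3099)/0.4 = -1722 J.
After step 1: P = 184.4 kPa, V = 16.8 L, T = 381.9 K.
Step 2 (isothermal): W = P₁V₁ ln(V₂/V₁) = (3099) ln(32/16.8) = 1997 J.
W_total = -1722 + 1997 = 274.4 J.

W_total ≈ 274 J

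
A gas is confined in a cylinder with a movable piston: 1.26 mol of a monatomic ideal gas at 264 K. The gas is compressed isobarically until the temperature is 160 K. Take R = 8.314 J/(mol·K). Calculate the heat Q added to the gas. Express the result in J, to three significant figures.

Isobaric: W = nRΔT = (1.26)(8.314)(-104) = -1089 J.
ΔU = nCᵥΔT with Cᵥ = 3R/2: ΔU = (1.26)(12.47)(-104) = -1634 J.
Q = ΔU + W = -1634 − 1089 = -2724 J.

Q ≈ -2720 J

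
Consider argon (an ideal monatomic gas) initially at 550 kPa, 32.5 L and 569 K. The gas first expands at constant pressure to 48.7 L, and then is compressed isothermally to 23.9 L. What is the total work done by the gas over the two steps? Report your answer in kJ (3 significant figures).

Step 1 (isobaric): W = PΔV = (550 kPa)(48.7 − 32.5 L) = 8910 J.
After step 1: P = 550 kPa, V = 48.7 L, T = 852.6 K.
Step 2 (isothermal): W = P₁V₁ ln(V₂/V₁) = (26785) ln(23.9/48.7) = -19066 J.
W_total = 8910 − 19066 = -10156 J.

W_total ≈ -10.2 kJ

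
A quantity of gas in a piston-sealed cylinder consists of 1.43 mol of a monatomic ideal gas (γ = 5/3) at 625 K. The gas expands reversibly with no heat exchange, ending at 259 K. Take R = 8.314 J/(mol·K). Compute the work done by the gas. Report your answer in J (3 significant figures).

Adiabatic ⇒ Q = 0, so W_by = −ΔU = nCᵥ(T₁ − T₂).
Cᵥ = 3R/2 = 12.47 J/(mol·K).
W = (1.43)(12.47)(625 − 259) = 6527 J.

W ≈ 6530 J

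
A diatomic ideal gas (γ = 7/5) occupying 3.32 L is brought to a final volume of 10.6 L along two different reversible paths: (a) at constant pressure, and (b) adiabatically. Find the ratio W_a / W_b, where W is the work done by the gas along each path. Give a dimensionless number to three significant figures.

W_a / W_b ≈ 2.36

Path (a) isobaric: W = P₁(V₂ − V₁) → W_a/(P₁V₁) = 2.193.
Path (b) adiabatic: W = P₁V₁(1 − (V₁/V₂)^(γ−1))/(γ−1) → W_b/(P₁V₁) = 0.9287.
W_a / W_b = 2.193 / 0.9287 = 2.361.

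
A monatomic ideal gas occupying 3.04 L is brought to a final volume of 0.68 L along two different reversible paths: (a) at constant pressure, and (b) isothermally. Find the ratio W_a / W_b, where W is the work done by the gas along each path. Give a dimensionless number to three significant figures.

W_a / W_b ≈ 0.518

Path (a) isobaric: W = P₁(V₂ − V₁) → W_a/(P₁V₁) = -0.7763.
Path (b) isothermal: W = P₁V₁ ln(V₂/V₁) → W_b/(P₁V₁) = -1.498.
W_a / W_b = -0.7763 / -1.498 = 0.5184.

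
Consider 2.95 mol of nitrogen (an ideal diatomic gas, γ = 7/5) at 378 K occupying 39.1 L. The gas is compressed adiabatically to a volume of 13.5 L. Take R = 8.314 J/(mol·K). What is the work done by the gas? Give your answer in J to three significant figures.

W ≈ -12300 J

Adiabatic: TV^(γ−1) = const with γ = 7/5.
T₂ = T₁ (V₁/V₂)^(γ−1) = 378 × (39.1/13.5)^0.4 = 378 × 1.53 = 578.4 K.
W_by = nCᵥ(T₁ − T₂) = (2.95)(20.79)(378 − 578.4) = -12288 J.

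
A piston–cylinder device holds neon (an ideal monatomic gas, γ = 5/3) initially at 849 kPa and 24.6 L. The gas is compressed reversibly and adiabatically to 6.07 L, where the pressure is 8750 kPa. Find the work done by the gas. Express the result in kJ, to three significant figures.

W ≈ -48.3 kJ

Adiabatic: W = (P₁V₁ − P₂V₂)/(γ − 1) with γ = 5/3.
P₁V₁ = 20885 J, P₂V₂ = 53112 J.
W = (20885 − 53112) / 0.6667 = -48341 J.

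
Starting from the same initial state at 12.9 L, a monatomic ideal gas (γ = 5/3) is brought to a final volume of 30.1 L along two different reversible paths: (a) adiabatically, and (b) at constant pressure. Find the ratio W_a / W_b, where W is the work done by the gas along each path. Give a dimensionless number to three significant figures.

W_a / W_b ≈ 0.486

Path (a) adiabatic: W = P₁V₁(1 − (V₁/V₂)^(γ−1))/(γ−1) → W_a/(P₁V₁) = 0.6473.
Path (b) isobaric: W = P₁(V₂ − V₁) → W_b/(P₁V₁) = 1.333.
W_a / W_b = 0.6473 / 1.333 = 0.4855.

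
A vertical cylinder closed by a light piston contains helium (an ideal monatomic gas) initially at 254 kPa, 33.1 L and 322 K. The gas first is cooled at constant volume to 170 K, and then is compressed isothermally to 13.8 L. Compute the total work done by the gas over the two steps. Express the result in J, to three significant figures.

Step 1 (isochoric): W = 0 (constant volume).
After step 1: P = 134.1 kPa (V unchanged).
Step 2 (isothermal): W = P₁V₁ ln(V₂/V₁) = (4439) ln(13.8/33.1) = -3883 J.
W_total = 0 − 3883 = -3883 J.

W_total ≈ -3880 J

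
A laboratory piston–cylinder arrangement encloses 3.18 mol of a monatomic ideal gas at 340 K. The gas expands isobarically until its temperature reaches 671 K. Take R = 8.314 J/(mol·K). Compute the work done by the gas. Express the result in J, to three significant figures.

W ≈ 8750 J

Isobaric: W = P ΔV = nR ΔT.
W = (3.18)(8.314)(671 − 340) = 8751 J.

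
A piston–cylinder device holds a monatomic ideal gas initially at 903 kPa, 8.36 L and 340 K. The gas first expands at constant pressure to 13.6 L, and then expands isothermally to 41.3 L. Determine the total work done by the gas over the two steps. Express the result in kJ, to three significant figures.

Step 1 (isobaric): W = PΔV = (903 kPa)(13.6 − 8.36 L) = 4732 J.
After step 1: P = 903 kPa, V = 13.6 L, T = 553.1 K.
Step 2 (isothermal): W = P₁V₁ ln(V₂/V₁) = (12281) ln(41.3/13.6) = 13641 J.
W_total = 4732 + 13641 = 18373 J.

W_total ≈ 18.4 kJ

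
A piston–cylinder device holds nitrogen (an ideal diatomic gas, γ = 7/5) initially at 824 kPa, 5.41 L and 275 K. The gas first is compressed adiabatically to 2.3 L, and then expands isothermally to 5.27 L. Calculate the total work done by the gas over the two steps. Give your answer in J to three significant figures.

W_total ≈ 657 J

Step 1 (adiabatic): W = (P₁V₁ − P₂V₂)/(γ−1) = (4458 − 6276)/0.4 = -4546 J.
After step 1: P = 2729 kPa, V = 2.3 L, T = 387.2 K.
Step 2 (isothermal): W = P₁V₁ ln(V₂/V₁) = (6276) ln(5.27/2.3) = 5204 J.
W_total = -4546 + 5204 = 657.5 J.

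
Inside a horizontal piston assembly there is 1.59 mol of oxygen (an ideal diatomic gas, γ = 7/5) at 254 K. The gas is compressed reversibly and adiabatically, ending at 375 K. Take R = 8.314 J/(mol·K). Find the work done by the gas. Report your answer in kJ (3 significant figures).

Adiabatic ⇒ Q = 0, so W_by = −ΔU = nCᵥ(T₁ − T₂).
Cᵥ = 5R/2 = 20.79 J/(mol·K).
W = (1.59)(20.79)(254 − 375) = -3999 J.

W ≈ -4.00 kJ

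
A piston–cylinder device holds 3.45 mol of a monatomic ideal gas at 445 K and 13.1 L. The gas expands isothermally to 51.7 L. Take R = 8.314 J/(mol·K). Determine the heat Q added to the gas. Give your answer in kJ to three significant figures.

Isothermal ⇒ ΔU = 0, so Q = W = nRT ln(V₂/V₁).
Q = (3.45)(8.314)(445) ln(51.7/13.1) = 12764 × 1.373 = 17523 J.

Q ≈ 17.5 kJ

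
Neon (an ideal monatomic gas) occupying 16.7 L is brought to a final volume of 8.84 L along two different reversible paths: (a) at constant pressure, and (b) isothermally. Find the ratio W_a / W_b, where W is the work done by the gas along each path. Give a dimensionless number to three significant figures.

W_a / W_b ≈ 0.740

Path (a) isobaric: W = P₁(V₂ − V₁) → W_a/(P₁V₁) = -0.4707.
Path (b) isothermal: W = P₁V₁ ln(V₂/V₁) → W_b/(P₁V₁) = -0.6361.
W_a / W_b = -0.4707 / -0.6361 = 0.7399.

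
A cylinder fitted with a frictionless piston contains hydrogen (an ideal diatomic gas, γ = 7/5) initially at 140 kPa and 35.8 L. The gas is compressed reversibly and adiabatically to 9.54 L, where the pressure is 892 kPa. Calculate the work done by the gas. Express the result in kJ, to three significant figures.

Adiabatic: W = (P₁V₁ − P₂V₂)/(γ − 1) with γ = 7/5.
P₁V₁ = 5012 J, P₂V₂ = 8510 J.
W = (5012 − 8510) / 0.4 = -8744 J.

W ≈ -8.74 kJ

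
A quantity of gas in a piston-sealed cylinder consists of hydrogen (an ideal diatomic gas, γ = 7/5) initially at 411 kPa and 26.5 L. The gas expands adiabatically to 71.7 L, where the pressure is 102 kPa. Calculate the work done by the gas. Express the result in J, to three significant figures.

W ≈ 8950 J

Adiabatic: W = (P₁V₁ − P₂V₂)/(γ − 1) with γ = 7/5.
P₁V₁ = 10892 J, P₂V₂ = 7313 J.
W = (10892 − 7313) / 0.4 = 8945 J.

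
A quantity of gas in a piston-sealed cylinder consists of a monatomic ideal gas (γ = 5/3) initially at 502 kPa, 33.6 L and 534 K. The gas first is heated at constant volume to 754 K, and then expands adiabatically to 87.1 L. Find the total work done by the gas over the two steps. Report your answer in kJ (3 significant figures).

Step 1 (isochoric): W = 0 (constant volume).
After step 1: P = 708.8 kPa (V unchanged).
Step 2 (adiabatic): W = (P₁V₁ − P₂V₂)/(γ−1) = (23816 − 12621)/0.667 = 16793 J.
W_total = 0 + 16793 = 16793 J.

W_total ≈ 16.8 kJ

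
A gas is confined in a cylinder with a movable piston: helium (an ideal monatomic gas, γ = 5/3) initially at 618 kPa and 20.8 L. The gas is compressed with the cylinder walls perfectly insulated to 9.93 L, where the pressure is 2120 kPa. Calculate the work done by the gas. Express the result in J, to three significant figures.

Adiabatic: W = (P₁V₁ − P₂V₂)/(γ − 1) with γ = 5/3.
P₁V₁ = 12854 J, P₂V₂ = 21052 J.
W = (12854 − 21052) / 0.6667 = -12296 J.

W ≈ -12300 J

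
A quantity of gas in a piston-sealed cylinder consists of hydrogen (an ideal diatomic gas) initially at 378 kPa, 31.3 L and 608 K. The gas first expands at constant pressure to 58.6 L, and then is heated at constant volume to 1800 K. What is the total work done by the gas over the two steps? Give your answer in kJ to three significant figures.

Step 1 (isobaric): W = PΔV = (378 kPa)(58.6 − 31.3 L) = 10319 J.
Step 2 (isochoric): W = 0 (constant volume).
W_total = 10319 + 0 = 10319 J.

W_total ≈ 10.3 kJ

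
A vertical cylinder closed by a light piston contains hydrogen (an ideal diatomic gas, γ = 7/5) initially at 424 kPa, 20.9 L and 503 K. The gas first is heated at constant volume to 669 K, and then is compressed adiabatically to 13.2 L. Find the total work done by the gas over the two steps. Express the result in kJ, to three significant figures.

Step 1 (isochoric): W = 0 (constant volume).
After step 1: P = 563.9 kPa (V unchanged).
Step 2 (adiabatic): W = (P₁V₁ − P₂V₂)/(γ−1) = (11786 − 14164)/0.4 = -5946 J.
W_total = 0 − 5946 = -5946 J.

W_total ≈ -5.95 kJ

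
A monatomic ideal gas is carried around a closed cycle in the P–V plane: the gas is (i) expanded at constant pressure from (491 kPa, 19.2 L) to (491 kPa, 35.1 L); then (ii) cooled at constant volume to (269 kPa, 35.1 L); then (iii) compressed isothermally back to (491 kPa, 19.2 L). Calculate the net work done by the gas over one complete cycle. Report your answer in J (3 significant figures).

Leg (i): W = PΔV = (491)(35.1 − 19.2) = 7807 J.
Leg (ii): W = 0.
Leg (iii): W = PᵢVᵢ ln(V_f/Vᵢ) = (9442) ln(19.2/35.1) = -5696 J.
W_net = 7807 − 5696 = 2111 J.

W_net ≈ 2110 J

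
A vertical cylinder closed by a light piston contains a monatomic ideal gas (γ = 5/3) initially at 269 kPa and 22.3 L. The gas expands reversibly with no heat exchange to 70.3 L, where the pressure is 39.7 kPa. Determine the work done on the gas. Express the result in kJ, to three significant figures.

Adiabatic: W = (P₁V₁ − P₂V₂)/(γ − 1) with γ = 5/3.
P₁V₁ = 5999 J, P₂V₂ = 2791 J.
W = (5999 − 2791) / 0.6667 = 4812 J.
Work on gas = −W_by = -4812 J.

W ≈ -4.81 kJ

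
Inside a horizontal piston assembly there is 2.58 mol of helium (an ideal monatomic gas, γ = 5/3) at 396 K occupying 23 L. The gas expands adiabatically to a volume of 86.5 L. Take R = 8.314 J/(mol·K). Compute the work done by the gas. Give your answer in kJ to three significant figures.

W ≈ 7.47 kJ

Adiabatic: TV^(γ−1) = const with γ = 5/3.
T₂ = T₁ (V₁/V₂)^(γ−1) = 396 × (23/86.5)^0.667 = 396 × 0.4135 = 163.7 K.
W_by = nCᵥ(T₁ − T₂) = (2.58)(12.47)(396 − 163.7) = 7473 J.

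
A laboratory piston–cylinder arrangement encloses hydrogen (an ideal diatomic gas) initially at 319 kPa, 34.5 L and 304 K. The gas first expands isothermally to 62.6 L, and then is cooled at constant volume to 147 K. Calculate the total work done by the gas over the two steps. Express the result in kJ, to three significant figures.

W_total ≈ 6.56 kJ

Step 1 (isothermal): W = P₁V₁ ln(V₂/V₁) = (11006) ln(62.6/34.5) = 6557 J.
Step 2 (isochoric): W = 0 (constant volume).
W_total = 6557 + 0 = 6557 J.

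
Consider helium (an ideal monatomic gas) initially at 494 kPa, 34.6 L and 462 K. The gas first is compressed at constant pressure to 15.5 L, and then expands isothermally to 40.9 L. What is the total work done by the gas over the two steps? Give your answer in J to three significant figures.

Step 1 (isobaric): W = PΔV = (494 kPa)(15.5 − 34.6 L) = -9435 J.
After step 1: P = 494 kPa, V = 15.5 L, T = 207 K.
Step 2 (isothermal): W = P₁V₁ ln(V₂/V₁) = (7657) ln(40.9/15.5) = 7430 J.
W_total = -9435 + 7430 = -2006 J.

W_total ≈ -2010 J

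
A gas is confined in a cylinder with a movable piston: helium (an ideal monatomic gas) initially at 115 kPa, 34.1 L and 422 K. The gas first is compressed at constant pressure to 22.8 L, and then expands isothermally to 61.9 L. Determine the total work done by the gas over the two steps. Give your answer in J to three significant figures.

W_total ≈ 1320 J

Step 1 (isobaric): W = PΔV = (115 kPa)(22.8 − 34.1 L) = -1300 J.
After step 1: P = 115 kPa, V = 22.8 L, T = 282.2 K.
Step 2 (isothermal): W = P₁V₁ ln(V₂/V₁) = (2622) ln(61.9/22.8) = 2619 J.
W_total = -1300 + 2619 = 1319 J.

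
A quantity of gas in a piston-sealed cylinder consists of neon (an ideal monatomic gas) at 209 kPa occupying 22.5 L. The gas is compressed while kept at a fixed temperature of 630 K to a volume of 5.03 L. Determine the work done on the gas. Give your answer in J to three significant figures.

W ≈ 7040 J

Isothermal: W = nRT ln(V₂/V₁) = P₁V₁ ln(V₂/V₁).
P₁V₁ = (209 kPa)(22.5 L) = 4702 J.
W = 4702 × ln(5.03/22.5) = 4702 × -1.498
W_by_gas = -7045 J; work on gas = −W_by = 7045 J.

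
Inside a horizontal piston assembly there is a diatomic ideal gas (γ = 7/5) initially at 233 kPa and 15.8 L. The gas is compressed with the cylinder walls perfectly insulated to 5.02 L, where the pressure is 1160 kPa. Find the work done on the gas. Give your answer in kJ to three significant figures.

W ≈ 5.35 kJ

Adiabatic: W = (P₁V₁ − P₂V₂)/(γ − 1) with γ = 7/5.
P₁V₁ = 3681 J, P₂V₂ = 5823 J.
W = (3681 − 5823) / 0.4 = -5355 J.
Work on gas = −W_by = 5355 J.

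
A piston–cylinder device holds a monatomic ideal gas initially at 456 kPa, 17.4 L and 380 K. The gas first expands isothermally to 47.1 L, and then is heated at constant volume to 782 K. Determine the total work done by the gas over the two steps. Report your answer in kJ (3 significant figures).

Step 1 (isothermal): W = P₁V₁ ln(V₂/V₁) = (7934) ln(47.1/17.4) = 7901 J.
Step 2 (isochoric): W = 0 (constant volume).
W_total = 7901 + 0 = 7901 J.

W_total ≈ 7.90 kJ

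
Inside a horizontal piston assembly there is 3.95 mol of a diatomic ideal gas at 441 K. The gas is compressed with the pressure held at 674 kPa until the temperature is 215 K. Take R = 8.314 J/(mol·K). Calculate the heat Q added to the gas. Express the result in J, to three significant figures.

Isobaric: W = nRΔT = (3.95)(8.314)(-226) = -7422 J.
ΔU = nCᵥΔT with Cᵥ = 5R/2: ΔU = (3.95)(20.79)(-226) = -18555 J.
Q = ΔU + W = -18555 − 7422 = -25977 J.

Q ≈ -26000 J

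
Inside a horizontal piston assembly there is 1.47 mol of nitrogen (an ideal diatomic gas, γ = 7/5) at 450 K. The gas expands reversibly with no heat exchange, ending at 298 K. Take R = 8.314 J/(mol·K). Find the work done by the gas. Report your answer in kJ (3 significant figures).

W ≈ 4.64 kJ

Adiabatic ⇒ Q = 0, so W_by = −ΔU = nCᵥ(T₁ − T₂).
Cᵥ = 5R/2 = 20.79 J/(mol·K).
W = (1.47)(20.79)(450 − 298) = 4644 J.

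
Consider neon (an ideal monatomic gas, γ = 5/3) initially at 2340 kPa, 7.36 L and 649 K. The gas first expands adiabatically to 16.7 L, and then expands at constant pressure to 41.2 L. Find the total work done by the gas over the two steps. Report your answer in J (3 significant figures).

Step 1 (adiabatic): W = (P₁V₁ − P₂V₂)/(γ−1) = (17222 − 9974)/0.667 = 10873 J.
After step 1: P = 597.2 kPa, V = 16.7 L, T = 375.9 K.
Step 2 (isobaric): W = PΔV = (597.2 kPa)(41.2 − 16.7 L) = 14632 J.
W_total = 10873 + 14632 = 25505 J.

W_total ≈ 25500 J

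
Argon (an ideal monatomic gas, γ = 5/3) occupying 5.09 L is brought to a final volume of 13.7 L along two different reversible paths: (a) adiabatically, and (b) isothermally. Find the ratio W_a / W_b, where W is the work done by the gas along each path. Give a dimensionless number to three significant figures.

Path (a) adiabatic: W = P₁V₁(1 − (V₁/V₂)^(γ−1))/(γ−1) → W_a/(P₁V₁) = 0.7248.
Path (b) isothermal: W = P₁V₁ ln(V₂/V₁) → W_b/(P₁V₁) = 0.9901.
W_a / W_b = 0.7248 / 0.9901 = 0.732.

W_a / W_b ≈ 0.732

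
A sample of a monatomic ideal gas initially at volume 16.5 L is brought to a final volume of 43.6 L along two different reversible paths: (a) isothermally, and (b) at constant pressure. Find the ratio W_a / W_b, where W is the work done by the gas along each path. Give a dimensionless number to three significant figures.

W_a / W_b ≈ 0.592

Path (a) isothermal: W = P₁V₁ ln(V₂/V₁) → W_a/(P₁V₁) = 0.9717.
Path (b) isobaric: W = P₁(V₂ − V₁) → W_b/(P₁V₁) = 1.642.
W_a / W_b = 0.9717 / 1.642 = 0.5916.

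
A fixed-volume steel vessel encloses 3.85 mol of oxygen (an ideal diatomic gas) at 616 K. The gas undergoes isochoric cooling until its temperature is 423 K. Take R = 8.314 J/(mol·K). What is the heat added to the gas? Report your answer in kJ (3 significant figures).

Q ≈ -15.4 kJ

Constant volume ⇒ W = 0, so Q = ΔU = nCᵥΔT with Cᵥ = 5R/2 = 20.79 J/(mol·K).
ΔU = (3.85)(20.79)(423 − 616) = -15444 J.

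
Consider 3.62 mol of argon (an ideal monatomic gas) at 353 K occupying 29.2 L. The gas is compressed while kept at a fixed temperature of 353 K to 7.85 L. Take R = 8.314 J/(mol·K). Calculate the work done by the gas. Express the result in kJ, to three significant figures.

Isothermal: W = nRT ln(V₂/V₁).
W = (3.62)(8.314)(353) × ln(7.85/29.2)
  = 10624 × -1.314
W_by_gas = -13956 J.

W ≈ -14.0 kJ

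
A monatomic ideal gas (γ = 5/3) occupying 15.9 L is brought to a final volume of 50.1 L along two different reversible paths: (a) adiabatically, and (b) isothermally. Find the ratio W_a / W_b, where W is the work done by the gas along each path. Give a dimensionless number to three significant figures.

Path (a) adiabatic: W = P₁V₁(1 − (V₁/V₂)^(γ−1))/(γ−1) → W_a/(P₁V₁) = 0.8021.
Path (b) isothermal: W = P₁V₁ ln(V₂/V₁) → W_b/(P₁V₁) = 1.148.
W_a / W_b = 0.8021 / 1.148 = 0.6989.

W_a / W_b ≈ 0.699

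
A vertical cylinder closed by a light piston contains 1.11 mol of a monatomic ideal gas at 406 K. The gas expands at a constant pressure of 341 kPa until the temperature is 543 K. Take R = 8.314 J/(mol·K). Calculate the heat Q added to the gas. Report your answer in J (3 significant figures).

Isobaric: W = nRΔT = (1.11)(8.314)(137) = 1264 J.
ΔU = nCᵥΔT with Cᵥ = 3R/2: ΔU = (1.11)(12.47)(137) = 1896 J.
Q = ΔU + W = 1896 + 1264 = 3161 J.

Q ≈ 3160 J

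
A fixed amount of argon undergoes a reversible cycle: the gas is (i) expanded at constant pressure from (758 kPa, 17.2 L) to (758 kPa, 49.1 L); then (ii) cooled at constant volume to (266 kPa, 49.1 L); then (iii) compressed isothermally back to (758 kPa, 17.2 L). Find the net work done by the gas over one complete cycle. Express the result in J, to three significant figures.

W_net ≈ 10500 J

Leg (i): W = PΔV = (758)(49.1 − 17.2) = 24180 J.
Leg (ii): W = 0.
Leg (iii): W = PᵢVᵢ ln(V_f/Vᵢ) = (13061) ln(17.2/49.1) = -13700 J.
W_net = 24180 − 13700 = 10480 J.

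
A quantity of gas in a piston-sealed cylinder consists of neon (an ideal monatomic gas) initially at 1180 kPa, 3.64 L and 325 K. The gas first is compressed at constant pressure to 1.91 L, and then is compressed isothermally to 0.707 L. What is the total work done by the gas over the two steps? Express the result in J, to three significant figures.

Step 1 (isobaric): W = PΔV = (1180 kPa)(1.91 − 3.64 L) = -2041 J.
After step 1: P = 1180 kPa, V = 1.91 L, T = 170.5 K.
Step 2 (isothermal): W = P₁V₁ ln(V₂/V₁) = (2254) ln(0.707/1.91) = -2240 J.
W_total = -2041 − 2240 = -4281 J.

W_total ≈ -4280 J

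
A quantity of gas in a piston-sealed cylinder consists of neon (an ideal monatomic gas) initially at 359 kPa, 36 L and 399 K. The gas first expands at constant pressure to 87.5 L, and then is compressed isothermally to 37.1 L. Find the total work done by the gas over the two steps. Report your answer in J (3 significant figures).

W_total ≈ -8460 J

Step 1 (isobaric): W = PΔV = (359 kPa)(87.5 − 36 L) = 18488 J.
After step 1: P = 359 kPa, V = 87.5 L, T = 969.8 K.
Step 2 (isothermal): W = P₁V₁ ln(V₂/V₁) = (31412) ln(37.1/87.5) = -26953 J.
W_total = 18488 − 26953 = -8464 J.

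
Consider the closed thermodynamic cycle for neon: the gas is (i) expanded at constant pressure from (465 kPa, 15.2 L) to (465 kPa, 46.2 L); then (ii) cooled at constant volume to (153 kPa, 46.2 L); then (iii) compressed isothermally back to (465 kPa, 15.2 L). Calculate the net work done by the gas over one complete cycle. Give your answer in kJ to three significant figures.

Leg (i): W = PΔV = (465)(46.2 − 15.2) = 14415 J.
Leg (ii): W = 0.
Leg (iii): W = PᵢVᵢ ln(V_f/Vᵢ) = (7069) ln(15.2/46.2) = -7858 J.
W_net = 14415 − 7858 = 6557 J.

W_net ≈ 6.56 kJ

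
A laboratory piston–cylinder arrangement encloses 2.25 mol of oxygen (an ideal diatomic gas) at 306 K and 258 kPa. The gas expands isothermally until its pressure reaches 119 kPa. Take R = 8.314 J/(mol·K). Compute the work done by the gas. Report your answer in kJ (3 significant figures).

Isothermal process: W = nRT ln(V₂/V₁) = nRT ln(P₁/P₂).
W = (2.25)(8.314)(306) × ln(258/119)
  = 5724 × ln(2.168) = 5724 × 0.7738
W_by_gas = 4430 J.

W ≈ 4.43 kJ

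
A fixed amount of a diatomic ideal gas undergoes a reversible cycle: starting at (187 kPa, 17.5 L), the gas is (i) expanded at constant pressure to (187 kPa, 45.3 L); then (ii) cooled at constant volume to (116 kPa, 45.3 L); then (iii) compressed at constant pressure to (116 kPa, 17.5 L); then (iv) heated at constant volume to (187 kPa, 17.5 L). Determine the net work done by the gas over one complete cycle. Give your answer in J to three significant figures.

W_net ≈ 1970 J

Constant-volume legs do no work.
W(i) = (187)(45.3 − 17.5) = 5199 J; W(iii) = (116)(17.5 − 45.3) = -3225 J.
W_net = 5199 − 3225 = 1974 J (the clockwise enclosed area).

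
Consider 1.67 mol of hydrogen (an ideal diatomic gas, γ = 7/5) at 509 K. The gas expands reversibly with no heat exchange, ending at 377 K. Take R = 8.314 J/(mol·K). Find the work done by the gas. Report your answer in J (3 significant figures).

Adiabatic ⇒ Q = 0, so W_by = −ΔU = nCᵥ(T₁ − T₂).
Cᵥ = 5R/2 = 20.79 J/(mol·K).
W = (1.67)(20.79)(509 − 377) = 4582 J.

W ≈ 4580 J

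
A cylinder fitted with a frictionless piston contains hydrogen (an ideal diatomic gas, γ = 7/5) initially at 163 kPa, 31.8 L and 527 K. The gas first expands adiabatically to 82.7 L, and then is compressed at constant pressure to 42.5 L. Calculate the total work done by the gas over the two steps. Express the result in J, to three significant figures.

W_total ≈ 2400 J

Step 1 (adiabatic): W = (P₁V₁ − P₂V₂)/(γ−1) = (5183 − 3537)/0.4 = 4117 J.
After step 1: P = 42.76 kPa, V = 82.7 L, T = 359.6 K.
Step 2 (isobaric): W = PΔV = (42.76 kPa)(42.5 − 82.7 L) = -1719 J.
W_total = 4117 − 1719 = 2398 J.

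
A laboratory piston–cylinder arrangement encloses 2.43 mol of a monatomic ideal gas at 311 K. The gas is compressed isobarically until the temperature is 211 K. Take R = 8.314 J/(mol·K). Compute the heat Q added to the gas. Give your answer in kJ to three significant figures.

Isobaric: W = nRΔT = (2.43)(8.314)(-100) = -2020 J.
ΔU = nCᵥΔT with Cᵥ = 3R/2: ΔU = (2.43)(12.47)(-100) = -3030 J.
Q = ΔU + W = -3030 − 2020 = -5051 J.

Q ≈ -5.05 kJ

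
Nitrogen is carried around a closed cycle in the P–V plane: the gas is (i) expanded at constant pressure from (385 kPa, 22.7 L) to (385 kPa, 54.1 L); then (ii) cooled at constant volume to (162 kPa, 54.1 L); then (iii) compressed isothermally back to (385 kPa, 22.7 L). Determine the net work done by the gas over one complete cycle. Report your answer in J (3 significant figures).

W_net ≈ 4480 J

Leg (i): W = PΔV = (385)(54.1 − 22.7) = 12089 J.
Leg (ii): W = 0.
Leg (iii): W = PᵢVᵢ ln(V_f/Vᵢ) = (8764) ln(22.7/54.1) = -7611 J.
W_net = 12089 − 7611 = 4478 J.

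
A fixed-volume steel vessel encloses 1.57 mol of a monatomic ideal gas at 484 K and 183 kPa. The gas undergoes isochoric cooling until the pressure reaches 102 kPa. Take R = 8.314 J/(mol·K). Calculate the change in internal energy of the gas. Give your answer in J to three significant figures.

Constant volume ⇒ W = 0, so Q = ΔU = nCᵥΔT with Cᵥ = 3R/2 = 12.47 J/(mol·K).
At constant V, T₂/T₁ = P₂/P₁ ⇒ ΔT = T₁(P₂/P₁ − 1) = 484·(102/183 − 1) = -214.2 K.
ΔU = (1.57)(12.47)(-214.2) = -4195 J.

ΔU ≈ -4190 J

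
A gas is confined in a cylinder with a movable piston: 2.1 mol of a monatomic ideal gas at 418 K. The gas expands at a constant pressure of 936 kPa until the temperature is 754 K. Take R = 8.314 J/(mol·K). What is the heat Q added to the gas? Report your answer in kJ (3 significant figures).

Q ≈ 14.7 kJ

Isobaric: W = nRΔT = (2.1)(8.314)(336) = 5866 J.
ΔU = nCᵥΔT with Cᵥ = 3R/2: ΔU = (2.1)(12.47)(336) = 8800 J.
Q = ΔU + W = 8800 + 5866 = 14666 J.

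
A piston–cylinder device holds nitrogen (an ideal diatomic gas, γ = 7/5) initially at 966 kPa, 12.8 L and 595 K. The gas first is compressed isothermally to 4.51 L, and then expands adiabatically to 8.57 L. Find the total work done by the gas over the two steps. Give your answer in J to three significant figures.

W_total ≈ -5900 J

Step 1 (isothermal): W = P₁V₁ ln(V₂/V₁) = (12365) ln(4.51/12.8) = -12898 J.
After step 1: P = 2742 kPa, V = 4.51 L, T = 595 K.
Step 2 (adiabatic): W = (P₁V₁ − P₂V₂)/(γ−1) = (12365 − 9565)/0.4 = 7001 J.
W_total = -12898 + 7001 = -5898 J.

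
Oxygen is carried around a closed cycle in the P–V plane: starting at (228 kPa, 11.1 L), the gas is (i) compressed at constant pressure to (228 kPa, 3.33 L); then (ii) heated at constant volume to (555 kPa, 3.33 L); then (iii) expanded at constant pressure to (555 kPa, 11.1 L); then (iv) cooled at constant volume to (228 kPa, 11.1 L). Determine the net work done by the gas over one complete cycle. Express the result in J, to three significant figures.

Constant-volume legs do no work.
W(i) = (228)(3.33 − 11.1) = -1772 J; W(iii) = (555)(11.1 − 3.33) = 4312 J.
W_net = -1772 + 4312 = 2541 J (the clockwise enclosed area).

W_net ≈ 2540 J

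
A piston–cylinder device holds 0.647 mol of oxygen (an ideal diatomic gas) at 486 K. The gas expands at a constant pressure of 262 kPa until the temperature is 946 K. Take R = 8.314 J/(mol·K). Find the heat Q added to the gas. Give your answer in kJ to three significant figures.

Isobaric: W = nRΔT = (0.647)(8.314)(460) = 2474 J.
ΔU = nCᵥΔT with Cᵥ = 5R/2: ΔU = (0.647)(20.79)(460) = 6186 J.
Q = ΔU + W = 6186 + 2474 = 8660 J.

Q ≈ 8.66 kJ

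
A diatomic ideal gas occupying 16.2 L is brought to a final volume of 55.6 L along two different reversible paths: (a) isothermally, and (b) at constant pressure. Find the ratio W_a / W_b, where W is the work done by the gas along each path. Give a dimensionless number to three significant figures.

Path (a) isothermal: W = P₁V₁ ln(V₂/V₁) → W_a/(P₁V₁) = 1.233.
Path (b) isobaric: W = P₁(V₂ − V₁) → W_b/(P₁V₁) = 2.432.
W_a / W_b = 1.233 / 2.432 = 0.507.

W_a / W_b ≈ 0.507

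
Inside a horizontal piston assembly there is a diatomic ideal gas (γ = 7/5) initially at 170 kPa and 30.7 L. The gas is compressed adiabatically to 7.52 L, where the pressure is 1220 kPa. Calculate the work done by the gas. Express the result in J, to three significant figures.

Adiabatic: W = (P₁V₁ − P₂V₂)/(γ − 1) with γ = 7/5.
P₁V₁ = 5219 J, P₂V₂ = 9174 J.
W = (5219 − 9174) / 0.4 = -9889 J.

W ≈ -9890 J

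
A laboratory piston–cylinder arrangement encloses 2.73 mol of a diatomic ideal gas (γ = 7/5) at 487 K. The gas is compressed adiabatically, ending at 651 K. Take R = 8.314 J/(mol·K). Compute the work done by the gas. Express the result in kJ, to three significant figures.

Adiabatic ⇒ Q = 0, so W_by = −ΔU = nCᵥ(T₁ − T₂).
Cᵥ = 5R/2 = 20.79 J/(mol·K).
W = (2.73)(20.79)(487 − 651) = -9306 J.

W ≈ -9.31 kJ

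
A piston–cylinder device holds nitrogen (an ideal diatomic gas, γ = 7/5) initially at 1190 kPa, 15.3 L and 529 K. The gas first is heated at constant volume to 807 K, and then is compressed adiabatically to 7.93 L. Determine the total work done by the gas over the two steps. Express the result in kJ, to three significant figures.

Step 1 (isochoric): W = 0 (constant volume).
After step 1: P = 1815 kPa (V unchanged).
Step 2 (adiabatic): W = (P₁V₁ − P₂V₂)/(γ−1) = (27775 − 36126)/0.4 = -20878 J.
W_total = 0 − 20878 = -20878 J.

W_total ≈ -20.9 kJ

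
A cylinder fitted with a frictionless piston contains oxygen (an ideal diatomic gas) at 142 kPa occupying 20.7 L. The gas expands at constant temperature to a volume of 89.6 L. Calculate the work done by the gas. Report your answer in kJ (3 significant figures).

Isothermal: W = nRT ln(V₂/V₁) = P₁V₁ ln(V₂/V₁).
P₁V₁ = (142 kPa)(20.7 L) = 2939 J.
W = 2939 × ln(89.6/20.7) = 2939 × 1.465
W_by_gas = 4307 J.

W ≈ 4.31 kJ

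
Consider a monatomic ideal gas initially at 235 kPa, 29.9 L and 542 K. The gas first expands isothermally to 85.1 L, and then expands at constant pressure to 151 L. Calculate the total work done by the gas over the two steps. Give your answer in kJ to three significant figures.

Step 1 (isothermal): W = P₁V₁ ln(V₂/V₁) = (7026) ln(85.1/29.9) = 7349 J.
After step 1: P = 82.57 kPa, V = 85.1 L, T = 542 K.
Step 2 (isobaric): W = PΔV = (82.57 kPa)(151 − 85.1 L) = 5441 J.
W_total = 7349 + 5441 = 12791 J.

W_total ≈ 12.8 kJ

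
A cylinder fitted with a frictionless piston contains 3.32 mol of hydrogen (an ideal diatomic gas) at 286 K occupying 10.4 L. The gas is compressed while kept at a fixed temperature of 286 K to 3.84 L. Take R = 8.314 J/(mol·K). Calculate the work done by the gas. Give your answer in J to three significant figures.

W ≈ -7870 J

Isothermal: W = nRT ln(V₂/V₁).
W = (3.32)(8.314)(286) × ln(3.84/10.4)
  = 7894 × -0.9963
W_by_gas = -7865 J.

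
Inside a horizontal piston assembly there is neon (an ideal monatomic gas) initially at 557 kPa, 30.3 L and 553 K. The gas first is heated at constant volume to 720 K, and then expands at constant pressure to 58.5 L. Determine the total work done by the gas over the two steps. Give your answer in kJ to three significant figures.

W_total ≈ 20.5 kJ

Step 1 (isochoric): W = 0 (constant volume).
After step 1: P = 725.2 kPa (V unchanged).
Step 2 (isobaric): W = PΔV = (725.2 kPa)(58.5 − 30.3 L) = 20451 J.
W_total = 0 + 20451 = 20451 J.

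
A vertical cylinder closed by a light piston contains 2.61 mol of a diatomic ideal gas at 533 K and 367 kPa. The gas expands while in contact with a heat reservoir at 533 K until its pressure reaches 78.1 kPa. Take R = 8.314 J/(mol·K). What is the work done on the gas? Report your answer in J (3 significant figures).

Isothermal process: W = nRT ln(V₂/V₁) = nRT ln(P₁/P₂).
W = (2.61)(8.314)(533) × ln(367/78.1)
  = 11566 × ln(4.699) = 11566 × 1.547
W_by_gas = 17897 J; work on gas = −W_by = -17897 J.

W ≈ -17900 J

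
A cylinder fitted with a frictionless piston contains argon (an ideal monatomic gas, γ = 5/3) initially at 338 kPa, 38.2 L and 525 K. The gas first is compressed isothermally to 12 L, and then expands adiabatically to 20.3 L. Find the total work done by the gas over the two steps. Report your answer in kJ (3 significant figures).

Step 1 (isothermal): W = P₁V₁ ln(V₂/V₁) = (12912) ln(12/38.2) = -14951 J.
After step 1: P = 1076 kPa, V = 12 L, T = 525 K.
Step 2 (adiabatic): W = (P₁V₁ − P₂V₂)/(γ−1) = (12912 − 9094)/0.667 = 5726 J.
W_total = -14951 + 5726 = -9225 J.

W_total ≈ -9.22 kJ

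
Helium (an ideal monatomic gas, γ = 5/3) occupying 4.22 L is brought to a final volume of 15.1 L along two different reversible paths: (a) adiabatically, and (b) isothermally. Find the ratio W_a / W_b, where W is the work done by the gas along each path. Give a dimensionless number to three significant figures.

Path (a) adiabatic: W = P₁V₁(1 − (V₁/V₂)^(γ−1))/(γ−1) → W_a/(P₁V₁) = 0.8588.
Path (b) isothermal: W = P₁V₁ ln(V₂/V₁) → W_b/(P₁V₁) = 1.275.
W_a / W_b = 0.8588 / 1.275 = 0.6737.

W_a / W_b ≈ 0.674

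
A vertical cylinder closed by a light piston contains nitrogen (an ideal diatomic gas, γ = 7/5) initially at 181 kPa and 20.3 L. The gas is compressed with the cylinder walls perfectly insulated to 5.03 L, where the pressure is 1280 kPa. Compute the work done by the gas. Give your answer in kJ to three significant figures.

Adiabatic: W = (P₁V₁ − P₂V₂)/(γ − 1) with γ = 7/5.
P₁V₁ = 3674 J, P₂V₂ = 6438 J.
W = (3674 − 6438) / 0.4 = -6910 J.

W ≈ -6.91 kJ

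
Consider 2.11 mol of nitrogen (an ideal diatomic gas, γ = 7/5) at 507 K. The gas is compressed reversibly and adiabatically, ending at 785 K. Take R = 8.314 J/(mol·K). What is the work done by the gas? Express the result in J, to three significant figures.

W ≈ -12200 J

Adiabatic ⇒ Q = 0, so W_by = −ΔU = nCᵥ(T₁ − T₂).
Cᵥ = 5R/2 = 20.79 J/(mol·K).
W = (2.11)(20.79)(507 − 785) = -12192 J.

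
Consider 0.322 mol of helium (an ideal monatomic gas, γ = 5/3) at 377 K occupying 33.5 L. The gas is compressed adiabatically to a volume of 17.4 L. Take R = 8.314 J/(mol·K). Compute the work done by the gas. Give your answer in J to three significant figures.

Adiabatic: TV^(γ−1) = const with γ = 5/3.
T₂ = T₁ (V₁/V₂)^(γ−1) = 377 × (33.5/17.4)^0.667 = 377 × 1.548 = 583.5 K.
W_by = nCᵥ(T₁ − T₂) = (0.322)(12.47)(377 − 583.5) = -829 J.

W ≈ -829 J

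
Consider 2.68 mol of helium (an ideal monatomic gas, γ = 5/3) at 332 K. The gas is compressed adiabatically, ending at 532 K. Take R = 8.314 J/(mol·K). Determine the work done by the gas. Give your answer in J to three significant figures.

Adiabatic ⇒ Q = 0, so W_by = −ΔU = nCᵥ(T₁ − T₂).
Cᵥ = 3R/2 = 12.47 J/(mol·K).
W = (2.68)(12.47)(332 − 532) = -6684 J.

W ≈ -6680 J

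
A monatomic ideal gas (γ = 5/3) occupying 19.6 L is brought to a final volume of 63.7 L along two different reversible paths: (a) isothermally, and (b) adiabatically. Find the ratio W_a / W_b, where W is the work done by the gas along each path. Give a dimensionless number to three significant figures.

W_a / W_b ≈ 1.44

Path (a) isothermal: W = P₁V₁ ln(V₂/V₁) → W_a/(P₁V₁) = 1.179.
Path (b) adiabatic: W = P₁V₁(1 − (V₁/V₂)^(γ−1))/(γ−1) → W_b/(P₁V₁) = 0.8163.
W_a / W_b = 1.179 / 0.8163 = 1.444.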